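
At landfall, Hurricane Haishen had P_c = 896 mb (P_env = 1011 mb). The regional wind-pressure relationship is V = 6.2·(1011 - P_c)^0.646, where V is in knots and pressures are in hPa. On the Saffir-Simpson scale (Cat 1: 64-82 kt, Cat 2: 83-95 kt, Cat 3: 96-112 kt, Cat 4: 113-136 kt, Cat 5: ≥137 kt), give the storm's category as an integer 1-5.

ΔP = 1011 − 896 = 115 mb.
V ≈ 6.2 × 115^0.646 = 6.2 × 21.44 ≈ 133 kt.
133 kt falls in the Category 4 band.

4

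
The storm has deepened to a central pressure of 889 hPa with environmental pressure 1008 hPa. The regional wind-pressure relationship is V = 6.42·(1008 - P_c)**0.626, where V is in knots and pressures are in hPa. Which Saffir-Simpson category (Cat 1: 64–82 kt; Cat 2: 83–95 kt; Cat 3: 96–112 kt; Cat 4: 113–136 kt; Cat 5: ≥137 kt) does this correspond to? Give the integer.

ΔP = 1008 − 889 = 119 hPa.
V ≈ 6.42 × 119^0.626 = 6.42 × 19.92 ≈ 128 kt.
128 kt falls in the Category 4 band.

4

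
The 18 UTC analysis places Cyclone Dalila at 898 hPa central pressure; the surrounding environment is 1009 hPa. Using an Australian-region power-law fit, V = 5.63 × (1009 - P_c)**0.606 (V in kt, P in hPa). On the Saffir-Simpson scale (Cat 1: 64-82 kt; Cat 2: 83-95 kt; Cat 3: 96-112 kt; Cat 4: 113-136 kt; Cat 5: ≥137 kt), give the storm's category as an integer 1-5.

ΔP = 1009 − 898 = 111 hPa.
V ≈ 5.63 × 111^0.606 = 5.63 × 17.36 ≈ 98 kt.
98 kt falls in the Category 3 band.

3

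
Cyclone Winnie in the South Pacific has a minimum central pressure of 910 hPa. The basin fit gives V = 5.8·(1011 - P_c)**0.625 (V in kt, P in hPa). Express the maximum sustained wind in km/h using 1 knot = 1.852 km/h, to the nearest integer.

192 km/h

ΔP = 1011 − 910 = 101 hPa.
V ≈ 5.8 × 101^0.625 = 5.8 × 17.894 ≈ 103.784 kt.
103.784 × 1.852 ≈ 192.21 km/h → 192 km/h.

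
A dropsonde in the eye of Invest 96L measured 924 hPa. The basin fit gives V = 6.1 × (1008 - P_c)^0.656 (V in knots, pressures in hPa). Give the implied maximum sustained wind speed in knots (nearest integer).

112 kt

ΔP = 1008 − 924 = 84 hPa.
84^0.656 ≈ 18.295.
V ≈ 6.1 × 18.295 ≈ 111.6 kt.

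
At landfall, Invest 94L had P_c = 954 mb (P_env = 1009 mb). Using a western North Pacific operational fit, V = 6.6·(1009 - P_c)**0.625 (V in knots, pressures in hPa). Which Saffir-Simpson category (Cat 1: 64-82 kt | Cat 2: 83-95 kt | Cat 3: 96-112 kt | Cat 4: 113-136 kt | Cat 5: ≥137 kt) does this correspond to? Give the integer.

1

ΔP = 1009 − 954 = 55 mb.
V ≈ 6.6 × 55^0.625 = 6.6 × 12.24 ≈ 81 kt.
81 kt falls in the Category 1 band.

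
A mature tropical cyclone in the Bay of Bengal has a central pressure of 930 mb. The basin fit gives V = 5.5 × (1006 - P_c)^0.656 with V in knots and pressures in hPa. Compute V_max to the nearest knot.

94 kt

ΔP = 1006 − 930 = 76 mb.
76^0.656 ≈ 17.132.
V ≈ 5.5 × 17.132 ≈ 94.2 kt.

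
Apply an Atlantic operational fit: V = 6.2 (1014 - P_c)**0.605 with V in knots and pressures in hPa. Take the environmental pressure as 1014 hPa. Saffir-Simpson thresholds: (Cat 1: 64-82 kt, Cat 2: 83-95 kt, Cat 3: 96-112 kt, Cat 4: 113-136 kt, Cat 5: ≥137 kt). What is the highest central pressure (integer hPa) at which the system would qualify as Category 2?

Category 2 begins at V = 83 kt.
Required ΔP = (83/6.2)^(1/0.605) = 13.387^1.653 ≈ 72.83 hPa.
P_c ≤ 1014 − 72.83 = 941.17, so the highest integer P_c is 941 hPa.

941 hPa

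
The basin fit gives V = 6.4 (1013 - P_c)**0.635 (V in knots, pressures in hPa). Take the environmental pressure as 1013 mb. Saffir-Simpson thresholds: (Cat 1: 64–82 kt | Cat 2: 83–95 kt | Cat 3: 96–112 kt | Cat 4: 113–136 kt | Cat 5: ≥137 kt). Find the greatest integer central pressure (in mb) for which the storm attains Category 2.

956 mb

Category 2 begins at V = 83 kt.
Required ΔP = (83/6.4)^(1/0.635) = 12.969^1.575 ≈ 56.57 mb.
P_c ≤ 1013 − 56.57 = 956.43, so the highest integer P_c is 956 mb.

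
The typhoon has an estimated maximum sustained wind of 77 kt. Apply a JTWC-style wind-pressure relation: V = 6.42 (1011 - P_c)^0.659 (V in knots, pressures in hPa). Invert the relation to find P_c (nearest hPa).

ΔP = (V / 6.42)^(1/0.659) = (77/6.42)^1.517.
77/6.42 = 11.994; 11.994^1.517 ≈ 43.38 hPa.
P_c = 1011 − 43.38 = 967.62 ≈ 968 hPa.

968 hPa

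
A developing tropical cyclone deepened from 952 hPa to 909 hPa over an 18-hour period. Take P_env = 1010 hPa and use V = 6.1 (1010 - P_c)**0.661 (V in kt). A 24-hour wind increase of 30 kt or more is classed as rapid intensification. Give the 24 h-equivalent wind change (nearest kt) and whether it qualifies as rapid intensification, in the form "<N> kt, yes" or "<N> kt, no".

53 kt, yes

V₁: ΔP = 58, V ≈ 6.1 × 58^0.661 ≈ 89.32 kt.
V₂: ΔP = 101, V ≈ 6.1 × 101^0.661 ≈ 128.88 kt.
ΔV over 18 h = 39.56 kt → 24 h equivalent = 39.56 × 24/18 ≈ 52.75 kt.
53 kt ≥ 30 kt ⇒ rapid intensification.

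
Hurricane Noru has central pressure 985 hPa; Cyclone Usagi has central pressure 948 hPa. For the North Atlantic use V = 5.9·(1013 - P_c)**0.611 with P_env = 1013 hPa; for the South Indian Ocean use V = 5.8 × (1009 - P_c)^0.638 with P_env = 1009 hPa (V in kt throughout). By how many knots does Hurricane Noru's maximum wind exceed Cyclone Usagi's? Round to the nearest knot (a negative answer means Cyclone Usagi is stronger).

-35 kt

Hurricane Noru: ΔP = 28; V ≈ 5.9 × 28^0.611 ≈ 45.19 kt.
Cyclone Usagi: ΔP = 61; V ≈ 5.8 × 61^0.638 ≈ 79.89 kt.
Difference ≈ 45.19 − 79.89 = -34.70 → -35 kt.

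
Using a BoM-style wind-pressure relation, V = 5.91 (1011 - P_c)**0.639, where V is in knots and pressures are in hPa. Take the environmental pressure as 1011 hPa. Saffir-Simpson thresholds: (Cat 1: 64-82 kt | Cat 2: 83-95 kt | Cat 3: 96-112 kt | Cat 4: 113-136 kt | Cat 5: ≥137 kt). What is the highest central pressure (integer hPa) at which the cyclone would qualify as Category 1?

Category 1 begins at V = 64 kt.
Required ΔP = (64/5.91)^(1/0.639) = 10.829^1.565 ≈ 41.60 hPa.
P_c ≤ 1011 − 41.60 = 969.40, so the highest integer P_c is 969 hPa.

969 hPa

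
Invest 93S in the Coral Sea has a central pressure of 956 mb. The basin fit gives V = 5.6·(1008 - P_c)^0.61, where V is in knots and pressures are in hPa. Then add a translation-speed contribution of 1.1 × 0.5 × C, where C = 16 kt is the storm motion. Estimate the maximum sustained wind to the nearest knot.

71 kt

ΔP = 1008 − 956 = 52 mb.
52^0.61 ≈ 11.137.
V ≈ 5.6 × 11.137 ≈ 62.4 kt.
Translation term: 1.1 × 0.5 × 16 = 8.8 kt.
Corrected V ≈ 71.2 kt → 71 kt.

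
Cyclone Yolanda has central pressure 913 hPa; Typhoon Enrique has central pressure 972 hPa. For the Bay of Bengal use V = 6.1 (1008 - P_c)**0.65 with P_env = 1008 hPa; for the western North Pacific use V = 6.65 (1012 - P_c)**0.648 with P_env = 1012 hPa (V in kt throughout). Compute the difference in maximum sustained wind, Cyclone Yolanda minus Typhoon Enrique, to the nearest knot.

45 kt

Cyclone Yolanda: ΔP = 95; V ≈ 6.1 × 95^0.65 ≈ 117.72 kt.
Typhoon Enrique: ΔP = 40; V ≈ 6.65 × 40^0.648 ≈ 72.60 kt.
Difference ≈ 117.72 − 72.60 = 45.12 → 45 kt.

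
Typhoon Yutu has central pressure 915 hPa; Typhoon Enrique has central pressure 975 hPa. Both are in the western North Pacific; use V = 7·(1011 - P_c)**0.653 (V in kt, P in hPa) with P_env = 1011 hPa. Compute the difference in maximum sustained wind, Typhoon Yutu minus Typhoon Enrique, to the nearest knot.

65 kt

Typhoon Yutu: ΔP = 96; V ≈ 7 × 96^0.653 ≈ 137.89 kt.
Typhoon Enrique: ΔP = 36; V ≈ 7 × 36^0.653 ≈ 72.67 kt.
Difference ≈ 137.89 − 72.67 = 65.22 → 65 kt.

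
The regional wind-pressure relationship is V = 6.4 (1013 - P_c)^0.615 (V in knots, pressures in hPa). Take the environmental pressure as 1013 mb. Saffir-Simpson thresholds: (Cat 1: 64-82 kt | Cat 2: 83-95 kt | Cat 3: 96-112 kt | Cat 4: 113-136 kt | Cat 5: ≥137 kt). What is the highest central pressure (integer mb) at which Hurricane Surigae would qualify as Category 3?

931 mb

Category 3 begins at V = 96 kt.
Required ΔP = (96/6.4)^(1/0.615) = 15.000^1.626 ≈ 81.72 mb.
P_c ≤ 1013 − 81.72 = 931.28, so the highest integer P_c is 931 mb.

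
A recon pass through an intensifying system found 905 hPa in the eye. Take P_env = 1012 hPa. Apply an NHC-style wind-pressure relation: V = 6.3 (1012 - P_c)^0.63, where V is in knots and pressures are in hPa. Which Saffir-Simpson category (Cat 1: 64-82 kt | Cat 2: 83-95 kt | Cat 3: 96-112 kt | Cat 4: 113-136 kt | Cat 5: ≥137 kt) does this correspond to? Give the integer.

ΔP = 1012 − 905 = 107 hPa.
V ≈ 6.3 × 107^0.63 = 6.3 × 18.99 ≈ 120 kt.
120 kt falls in the Category 4 band.

4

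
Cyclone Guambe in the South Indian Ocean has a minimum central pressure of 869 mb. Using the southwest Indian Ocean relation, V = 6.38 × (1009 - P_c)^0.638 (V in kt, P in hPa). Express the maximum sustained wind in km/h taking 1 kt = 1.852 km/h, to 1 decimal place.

ΔP = 1009 − 869 = 140 mb.
V ≈ 6.38 × 140^0.638 = 6.38 × 23.401 ≈ 149.297 kt.
149.297 × 1.852 ≈ 276.50 km/h → 276.5 km/h.

276.5 km/h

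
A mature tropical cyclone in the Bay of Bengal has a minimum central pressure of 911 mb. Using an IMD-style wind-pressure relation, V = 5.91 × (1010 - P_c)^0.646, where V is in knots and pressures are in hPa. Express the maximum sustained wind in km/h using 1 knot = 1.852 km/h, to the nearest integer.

ΔP = 1010 − 911 = 99 mb.
V ≈ 5.91 × 99^0.646 = 5.91 × 19.462 ≈ 115.019 kt.
115.019 × 1.852 ≈ 213.01 km/h → 213 km/h.

213 km/h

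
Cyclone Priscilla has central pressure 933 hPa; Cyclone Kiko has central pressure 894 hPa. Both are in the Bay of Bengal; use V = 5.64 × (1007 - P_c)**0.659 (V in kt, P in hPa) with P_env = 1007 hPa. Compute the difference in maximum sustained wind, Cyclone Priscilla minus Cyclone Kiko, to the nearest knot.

-31 kt

Cyclone Priscilla: ΔP = 74; V ≈ 5.64 × 74^0.659 ≈ 96.18 kt.
Cyclone Kiko: ΔP = 113; V ≈ 5.64 × 113^0.659 ≈ 127.13 kt.
Difference ≈ 96.18 − 127.13 = -30.95 → -31 kt.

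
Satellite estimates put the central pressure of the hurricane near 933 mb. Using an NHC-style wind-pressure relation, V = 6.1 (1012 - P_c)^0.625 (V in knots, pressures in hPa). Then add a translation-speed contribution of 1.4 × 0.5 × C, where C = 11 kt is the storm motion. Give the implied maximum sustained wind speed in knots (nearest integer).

101 kt

ΔP = 1012 − 933 = 79 mb.
79^0.625 ≈ 15.347.
V ≈ 6.1 × 15.347 ≈ 93.6 kt.
Translation term: 1.4 × 0.5 × 11 = 7.7 kt.
Corrected V ≈ 101.3 kt → 101 kt.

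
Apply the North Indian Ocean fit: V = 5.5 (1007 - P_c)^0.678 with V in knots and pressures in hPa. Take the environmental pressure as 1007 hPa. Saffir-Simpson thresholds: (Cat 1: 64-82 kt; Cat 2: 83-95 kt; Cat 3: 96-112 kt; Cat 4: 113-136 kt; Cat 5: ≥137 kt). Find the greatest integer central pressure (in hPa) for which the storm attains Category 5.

892 hPa

Category 5 begins at V = 137 kt.
Required ΔP = (137/5.5)^(1/0.678) = 24.909^1.475 ≈ 114.69 hPa.
P_c ≤ 1007 − 114.69 = 892.31, so the highest integer P_c is 892 hPa.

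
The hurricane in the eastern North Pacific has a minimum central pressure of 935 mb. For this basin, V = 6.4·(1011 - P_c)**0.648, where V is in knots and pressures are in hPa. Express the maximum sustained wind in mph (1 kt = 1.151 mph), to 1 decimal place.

ΔP = 1011 − 935 = 76 mb.
V ≈ 6.4 × 76^0.648 = 6.4 × 16.549 ≈ 105.912 kt.
105.912 × 1.151 ≈ 121.91 mph → 121.9 mph.

121.9 mph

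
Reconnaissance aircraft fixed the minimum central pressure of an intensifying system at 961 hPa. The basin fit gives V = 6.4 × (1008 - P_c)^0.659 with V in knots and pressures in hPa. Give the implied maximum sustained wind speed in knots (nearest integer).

81 kt

ΔP = 1008 − 961 = 47 hPa.
47^0.659 ≈ 12.645.
V ≈ 6.4 × 12.645 ≈ 80.9 kt.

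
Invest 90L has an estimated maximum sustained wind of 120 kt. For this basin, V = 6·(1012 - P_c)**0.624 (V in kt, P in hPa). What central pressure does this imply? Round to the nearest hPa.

890 hPa

ΔP = (V / 6)^(1/0.624) = (120/6)^1.603.
120/6 = 20.000; 20.000^1.603 ≈ 121.61 hPa.
P_c = 1012 − 121.61 = 890.39 ≈ 890 hPa.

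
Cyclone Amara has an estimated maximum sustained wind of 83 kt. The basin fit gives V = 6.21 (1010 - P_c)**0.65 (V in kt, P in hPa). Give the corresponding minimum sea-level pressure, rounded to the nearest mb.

956 mb

ΔP = (V / 6.21)^(1/0.65) = (83/6.21)^1.538.
83/6.21 = 13.366; 13.366^1.538 ≈ 53.99 mb.
P_c = 1010 − 53.99 = 956.01 ≈ 956 mb.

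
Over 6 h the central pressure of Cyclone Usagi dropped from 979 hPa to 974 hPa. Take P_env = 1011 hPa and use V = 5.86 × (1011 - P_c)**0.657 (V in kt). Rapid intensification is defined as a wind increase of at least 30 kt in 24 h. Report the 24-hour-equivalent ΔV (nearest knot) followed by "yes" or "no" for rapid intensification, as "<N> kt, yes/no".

V₁: ΔP = 32, V ≈ 5.86 × 32^0.657 ≈ 57.12 kt.
V₂: ΔP = 37, V ≈ 5.86 × 37^0.657 ≈ 62.84 kt.
ΔV over 6 h = 5.72 kt → 24 h equivalent = 5.72 × 24/6 ≈ 22.88 kt.
23 kt < 30 kt ⇒ not rapid intensification.

23 kt, no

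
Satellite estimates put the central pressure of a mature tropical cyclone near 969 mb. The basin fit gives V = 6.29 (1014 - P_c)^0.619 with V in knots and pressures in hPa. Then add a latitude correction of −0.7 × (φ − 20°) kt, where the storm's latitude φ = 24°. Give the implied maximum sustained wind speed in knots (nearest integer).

64 kt

ΔP = 1014 − 969 = 45 mb.
45^0.619 ≈ 10.552.
V ≈ 6.29 × 10.552 ≈ 66.4 kt.
Latitude correction: −0.7 × (24 − 20) = -2.8 kt.
Corrected V ≈ 63.6 kt → 64 kt.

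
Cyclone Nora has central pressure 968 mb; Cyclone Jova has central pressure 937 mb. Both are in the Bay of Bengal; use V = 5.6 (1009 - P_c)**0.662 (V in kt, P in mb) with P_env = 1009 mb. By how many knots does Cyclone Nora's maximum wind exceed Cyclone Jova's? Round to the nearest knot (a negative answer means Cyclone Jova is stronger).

-30 kt

Cyclone Nora: ΔP = 41; V ≈ 5.6 × 41^0.662 ≈ 65.44 kt.
Cyclone Jova: ΔP = 72; V ≈ 5.6 × 72^0.662 ≈ 95.00 kt.
Difference ≈ 65.44 − 95.00 = -29.56 → -30 kt.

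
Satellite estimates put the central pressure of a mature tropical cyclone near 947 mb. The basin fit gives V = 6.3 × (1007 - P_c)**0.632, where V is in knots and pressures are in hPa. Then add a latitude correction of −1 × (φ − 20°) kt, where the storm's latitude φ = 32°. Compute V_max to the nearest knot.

72 kt

ΔP = 1007 − 947 = 60 mb.
60^0.632 ≈ 13.298.
V ≈ 6.3 × 13.298 ≈ 83.8 kt.
Latitude correction: −1 × (32 − 20) = -12 kt.
Corrected V ≈ 71.8 kt → 72 kt.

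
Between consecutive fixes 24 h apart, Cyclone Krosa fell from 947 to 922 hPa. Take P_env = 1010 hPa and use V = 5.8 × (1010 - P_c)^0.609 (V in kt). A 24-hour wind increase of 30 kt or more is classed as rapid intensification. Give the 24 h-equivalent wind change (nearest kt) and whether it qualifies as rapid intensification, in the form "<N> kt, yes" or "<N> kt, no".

16 kt, no

V₁: ΔP = 63, V ≈ 5.8 × 63^0.609 ≈ 72.31 kt.
V₂: ΔP = 88, V ≈ 5.8 × 88^0.609 ≈ 88.64 kt.
ΔV over 24 h = 16.33 kt → 24 h equivalent = 16.33 × 24/24 ≈ 16.33 kt.
16 kt < 30 kt ⇒ not rapid intensification.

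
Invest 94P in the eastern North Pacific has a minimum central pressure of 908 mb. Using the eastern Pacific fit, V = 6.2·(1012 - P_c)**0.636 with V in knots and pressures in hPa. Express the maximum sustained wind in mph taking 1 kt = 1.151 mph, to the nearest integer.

ΔP = 1012 − 908 = 104 mb.
V ≈ 6.2 × 104^0.636 = 6.2 × 19.179 ≈ 118.912 kt.
118.912 × 1.151 ≈ 136.87 mph → 137 mph.

137 mph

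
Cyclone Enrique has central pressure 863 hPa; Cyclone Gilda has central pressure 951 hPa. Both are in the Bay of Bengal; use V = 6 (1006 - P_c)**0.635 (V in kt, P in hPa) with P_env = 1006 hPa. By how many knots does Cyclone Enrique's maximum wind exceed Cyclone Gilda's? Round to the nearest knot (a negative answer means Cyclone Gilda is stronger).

64 kt

Cyclone Enrique: ΔP = 143; V ≈ 6 × 143^0.635 ≈ 140.21 kt.
Cyclone Gilda: ΔP = 55; V ≈ 6 × 55^0.635 ≈ 76.43 kt.
Difference ≈ 140.21 − 76.43 = 63.78 → 64 kt.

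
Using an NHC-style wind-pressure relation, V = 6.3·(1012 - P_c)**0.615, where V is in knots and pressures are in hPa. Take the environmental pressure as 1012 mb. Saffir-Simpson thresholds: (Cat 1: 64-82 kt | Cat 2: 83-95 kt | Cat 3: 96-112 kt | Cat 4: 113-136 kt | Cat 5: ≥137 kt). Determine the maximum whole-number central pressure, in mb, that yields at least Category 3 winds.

928 mb

Category 3 begins at V = 96 kt.
Required ΔP = (96/6.3)^(1/0.615) = 15.238^1.626 ≈ 83.84 mb.
P_c ≤ 1012 − 83.84 = 928.16, so the highest integer P_c is 928 mb.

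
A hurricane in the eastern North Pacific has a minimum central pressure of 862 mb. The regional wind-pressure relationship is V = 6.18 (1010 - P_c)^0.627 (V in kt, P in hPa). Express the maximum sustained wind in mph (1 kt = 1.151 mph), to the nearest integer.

163 mph

ΔP = 1010 − 862 = 148 mb.
V ≈ 6.18 × 148^0.627 = 6.18 × 22.948 ≈ 141.822 kt.
141.822 × 1.151 ≈ 163.24 mph → 163 mph.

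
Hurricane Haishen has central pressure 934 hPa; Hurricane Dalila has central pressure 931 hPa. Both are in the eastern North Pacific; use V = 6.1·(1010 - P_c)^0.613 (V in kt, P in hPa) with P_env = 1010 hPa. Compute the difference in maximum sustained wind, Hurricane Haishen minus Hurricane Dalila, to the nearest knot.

-2 kt

Hurricane Haishen: ΔP = 76; V ≈ 6.1 × 76^0.613 ≈ 86.75 kt.
Hurricane Dalila: ΔP = 79; V ≈ 6.1 × 79^0.613 ≈ 88.83 kt.
Difference ≈ 86.75 − 88.83 = -2.08 → -2 kt.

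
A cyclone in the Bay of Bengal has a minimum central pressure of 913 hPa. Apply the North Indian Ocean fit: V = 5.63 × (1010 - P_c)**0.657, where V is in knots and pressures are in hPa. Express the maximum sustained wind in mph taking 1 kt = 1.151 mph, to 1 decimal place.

ΔP = 1010 − 913 = 97 hPa.
V ≈ 5.63 × 97^0.657 = 5.63 × 20.198 ≈ 113.715 kt.
113.715 × 1.151 ≈ 130.89 mph → 130.9 mph.

130.9 mph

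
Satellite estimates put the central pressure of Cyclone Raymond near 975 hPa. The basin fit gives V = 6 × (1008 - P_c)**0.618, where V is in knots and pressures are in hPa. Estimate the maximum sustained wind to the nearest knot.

ΔP = 1008 − 975 = 33 hPa.
33^0.618 ≈ 8.678.
V ≈ 6 × 8.678 ≈ 52.1 kt.

52 kt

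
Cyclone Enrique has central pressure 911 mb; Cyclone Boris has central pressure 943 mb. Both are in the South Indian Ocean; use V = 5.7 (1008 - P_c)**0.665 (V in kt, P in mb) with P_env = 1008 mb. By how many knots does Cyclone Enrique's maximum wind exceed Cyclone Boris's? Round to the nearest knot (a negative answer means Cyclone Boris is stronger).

Cyclone Enrique: ΔP = 97; V ≈ 5.7 × 97^0.665 ≈ 119.42 kt.
Cyclone Boris: ΔP = 65; V ≈ 5.7 × 65^0.665 ≈ 91.51 kt.
Difference ≈ 119.42 − 91.51 = 27.91 → 28 kt.

28 kt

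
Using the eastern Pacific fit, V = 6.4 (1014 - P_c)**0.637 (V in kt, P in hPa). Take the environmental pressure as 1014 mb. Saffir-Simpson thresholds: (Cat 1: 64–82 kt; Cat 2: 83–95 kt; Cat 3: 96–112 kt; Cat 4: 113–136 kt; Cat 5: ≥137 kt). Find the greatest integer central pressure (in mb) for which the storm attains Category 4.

923 mb

Category 4 begins at V = 113 kt.
Required ΔP = (113/6.4)^(1/0.637) = 17.656^1.570 ≈ 90.67 mb.
P_c ≤ 1014 − 90.67 = 923.33, so the highest integer P_c is 923 mb.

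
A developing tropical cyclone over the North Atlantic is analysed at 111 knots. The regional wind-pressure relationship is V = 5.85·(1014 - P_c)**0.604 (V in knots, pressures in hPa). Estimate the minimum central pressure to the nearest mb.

883 mb

ΔP = (V / 5.85)^(1/0.604) = (111/5.85)^1.656.
111/5.85 = 18.974; 18.974^1.656 ≈ 130.67 mb.
P_c = 1014 − 130.67 = 883.33 ≈ 883 mb.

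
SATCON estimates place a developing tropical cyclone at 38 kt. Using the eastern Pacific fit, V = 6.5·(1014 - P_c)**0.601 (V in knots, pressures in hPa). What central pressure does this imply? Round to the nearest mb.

ΔP = (V / 6.5)^(1/0.601) = (38/6.5)^1.664.
38/6.5 = 5.846; 5.846^1.664 ≈ 18.88 mb.
P_c = 1014 − 18.88 = 995.12 ≈ 995 mb.

995 mb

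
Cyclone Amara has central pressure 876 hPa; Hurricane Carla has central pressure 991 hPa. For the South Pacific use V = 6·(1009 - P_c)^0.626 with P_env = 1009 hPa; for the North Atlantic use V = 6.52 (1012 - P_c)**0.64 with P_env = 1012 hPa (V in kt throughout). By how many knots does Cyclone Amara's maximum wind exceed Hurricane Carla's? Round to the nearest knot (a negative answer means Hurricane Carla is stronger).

Cyclone Amara: ΔP = 133; V ≈ 6 × 133^0.626 ≈ 128.14 kt.
Hurricane Carla: ΔP = 21; V ≈ 6.52 × 21^0.64 ≈ 45.76 kt.
Difference ≈ 128.14 − 45.76 = 82.38 → 82 kt.

82 kt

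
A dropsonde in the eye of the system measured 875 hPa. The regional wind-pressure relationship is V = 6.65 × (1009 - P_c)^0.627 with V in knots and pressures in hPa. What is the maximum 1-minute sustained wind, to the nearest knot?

143 kt

ΔP = 1009 − 875 = 134 hPa.
134^0.627 ≈ 21.562.
V ≈ 6.65 × 21.562 ≈ 143.4 kt.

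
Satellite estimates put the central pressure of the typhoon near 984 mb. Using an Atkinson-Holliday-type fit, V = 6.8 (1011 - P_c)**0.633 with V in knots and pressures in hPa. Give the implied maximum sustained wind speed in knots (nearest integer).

55 kt

ΔP = 1011 − 984 = 27 mb.
27^0.633 ≈ 8.055.
V ≈ 6.8 × 8.055 ≈ 54.8 kt.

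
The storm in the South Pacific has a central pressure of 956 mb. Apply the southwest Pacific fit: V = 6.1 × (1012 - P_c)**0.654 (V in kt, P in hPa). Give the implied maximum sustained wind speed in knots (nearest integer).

ΔP = 1012 − 956 = 56 mb.
56^0.654 ≈ 13.910.
V ≈ 6.1 × 13.910 ≈ 84.8 kt.

85 kt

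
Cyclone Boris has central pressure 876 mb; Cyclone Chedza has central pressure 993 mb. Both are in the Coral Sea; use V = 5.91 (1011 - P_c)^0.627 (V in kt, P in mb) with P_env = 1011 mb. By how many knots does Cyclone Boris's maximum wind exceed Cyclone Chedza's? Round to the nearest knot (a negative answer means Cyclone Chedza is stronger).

Cyclone Boris: ΔP = 135; V ≈ 5.91 × 135^0.627 ≈ 128.03 kt.
Cyclone Chedza: ΔP = 18; V ≈ 5.91 × 18^0.627 ≈ 36.19 kt.
Difference ≈ 128.03 − 36.19 = 91.84 → 92 kt.

92 kt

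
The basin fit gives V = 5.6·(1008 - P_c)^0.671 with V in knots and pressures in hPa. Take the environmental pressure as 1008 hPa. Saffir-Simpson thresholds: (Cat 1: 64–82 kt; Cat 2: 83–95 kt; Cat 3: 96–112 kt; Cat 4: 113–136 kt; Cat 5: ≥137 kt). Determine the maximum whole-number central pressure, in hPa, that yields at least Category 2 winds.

Category 2 begins at V = 83 kt.
Required ΔP = (83/5.6)^(1/0.671) = 14.821^1.490 ≈ 55.59 hPa.
P_c ≤ 1008 − 55.59 = 952.41, so the highest integer P_c is 952 hPa.

952 hPa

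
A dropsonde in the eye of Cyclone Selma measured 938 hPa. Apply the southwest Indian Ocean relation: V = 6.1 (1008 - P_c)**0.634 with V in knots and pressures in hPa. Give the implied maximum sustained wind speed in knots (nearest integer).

ΔP = 1008 − 938 = 70 hPa.
70^0.634 ≈ 14.784.
V ≈ 6.1 × 14.784 ≈ 90.2 kt.

90 kt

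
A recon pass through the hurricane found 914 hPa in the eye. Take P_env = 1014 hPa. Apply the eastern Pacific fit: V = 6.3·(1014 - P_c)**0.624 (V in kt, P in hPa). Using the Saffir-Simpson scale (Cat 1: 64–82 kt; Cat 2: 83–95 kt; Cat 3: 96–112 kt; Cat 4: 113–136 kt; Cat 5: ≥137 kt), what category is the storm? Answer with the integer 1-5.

3

ΔP = 1014 − 914 = 100 hPa.
V ≈ 6.3 × 100^0.624 = 6.3 × 17.70 ≈ 112 kt.
112 kt falls in the Category 3 band.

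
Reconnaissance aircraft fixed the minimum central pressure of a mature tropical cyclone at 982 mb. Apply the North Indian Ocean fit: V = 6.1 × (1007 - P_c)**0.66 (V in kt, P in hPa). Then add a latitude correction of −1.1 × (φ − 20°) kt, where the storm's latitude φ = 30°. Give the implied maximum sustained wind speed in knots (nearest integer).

40 kt

ΔP = 1007 − 982 = 25 mb.
25^0.66 ≈ 8.368.
V ≈ 6.1 × 8.368 ≈ 51.0 kt.
Latitude correction: −1.1 × (30 − 20) = -11 kt.
Corrected V ≈ 40 kt → 40 kt.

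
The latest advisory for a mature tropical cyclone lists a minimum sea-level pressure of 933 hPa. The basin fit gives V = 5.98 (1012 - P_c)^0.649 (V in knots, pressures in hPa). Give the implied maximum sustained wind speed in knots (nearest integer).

ΔP = 1012 − 933 = 79 hPa.
79^0.649 ≈ 17.044.
V ≈ 5.98 × 17.044 ≈ 101.9 kt.

102 kt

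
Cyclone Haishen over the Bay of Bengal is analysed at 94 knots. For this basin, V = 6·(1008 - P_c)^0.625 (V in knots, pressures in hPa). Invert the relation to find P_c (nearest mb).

ΔP = (V / 6)^(1/0.625) = (94/6)^1.600.
94/6 = 15.667; 15.667^1.600 ≈ 81.65 mb.
P_c = 1008 − 81.65 = 926.35 ≈ 926 mb.

926 mb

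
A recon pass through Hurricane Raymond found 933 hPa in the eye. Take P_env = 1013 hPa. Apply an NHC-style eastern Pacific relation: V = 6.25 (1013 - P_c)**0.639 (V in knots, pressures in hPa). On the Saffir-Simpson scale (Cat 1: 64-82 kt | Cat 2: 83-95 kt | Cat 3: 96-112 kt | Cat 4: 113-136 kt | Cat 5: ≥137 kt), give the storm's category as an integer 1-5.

ΔP = 1013 − 933 = 80 hPa.
V ≈ 6.25 × 80^0.639 = 6.25 × 16.45 ≈ 103 kt.
103 kt falls in the Category 3 band.

3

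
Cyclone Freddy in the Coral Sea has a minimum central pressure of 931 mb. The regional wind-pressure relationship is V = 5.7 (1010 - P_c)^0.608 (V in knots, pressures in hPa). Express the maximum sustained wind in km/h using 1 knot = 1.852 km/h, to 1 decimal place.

150.4 km/h

ΔP = 1010 − 931 = 79 mb.
V ≈ 5.7 × 79^0.608 = 5.7 × 14.248 ≈ 81.214 kt.
81.214 × 1.852 ≈ 150.41 km/h → 150.4 km/h.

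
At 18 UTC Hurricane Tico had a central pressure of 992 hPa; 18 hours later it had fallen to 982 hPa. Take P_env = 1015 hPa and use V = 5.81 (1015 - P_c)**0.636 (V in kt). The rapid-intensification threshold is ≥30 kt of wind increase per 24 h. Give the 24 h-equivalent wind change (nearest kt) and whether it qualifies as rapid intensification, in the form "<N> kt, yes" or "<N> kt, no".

15 kt, no

V₁: ΔP = 23, V ≈ 5.81 × 23^0.636 ≈ 42.68 kt.
V₂: ΔP = 33, V ≈ 5.81 × 33^0.636 ≈ 53.70 kt.
ΔV over 18 h = 11.02 kt → 24 h equivalent = 11.02 × 24/18 ≈ 14.69 kt.
15 kt < 30 kt ⇒ not rapid intensification.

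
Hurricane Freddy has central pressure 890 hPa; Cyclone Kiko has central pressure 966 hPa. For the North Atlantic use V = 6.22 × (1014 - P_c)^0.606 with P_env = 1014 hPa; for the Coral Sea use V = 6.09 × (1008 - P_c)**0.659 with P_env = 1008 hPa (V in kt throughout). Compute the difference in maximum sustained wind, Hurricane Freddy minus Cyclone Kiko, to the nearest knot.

44 kt

Hurricane Freddy: ΔP = 124; V ≈ 6.22 × 124^0.606 ≈ 115.45 kt.
Cyclone Kiko: ΔP = 42; V ≈ 6.09 × 42^0.659 ≈ 71.51 kt.
Difference ≈ 115.45 − 71.51 = 43.94 → 44 kt.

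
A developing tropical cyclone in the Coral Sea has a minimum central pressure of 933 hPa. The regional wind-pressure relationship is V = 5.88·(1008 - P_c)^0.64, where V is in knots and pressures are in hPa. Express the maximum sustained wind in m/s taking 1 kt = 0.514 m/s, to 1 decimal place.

47.9 m/s

ΔP = 1008 − 933 = 75 hPa.
V ≈ 5.88 × 75^0.64 = 5.88 × 15.850 ≈ 93.200 kt.
93.200 × 0.514 ≈ 47.90 m/s → 47.9 m/s.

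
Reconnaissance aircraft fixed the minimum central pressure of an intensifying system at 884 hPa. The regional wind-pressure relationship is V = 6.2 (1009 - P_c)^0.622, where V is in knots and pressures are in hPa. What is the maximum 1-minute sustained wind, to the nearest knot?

ΔP = 1009 − 884 = 125 hPa.
125^0.622 ≈ 20.150.
V ≈ 6.2 × 20.150 ≈ 124.9 kt.

125 kt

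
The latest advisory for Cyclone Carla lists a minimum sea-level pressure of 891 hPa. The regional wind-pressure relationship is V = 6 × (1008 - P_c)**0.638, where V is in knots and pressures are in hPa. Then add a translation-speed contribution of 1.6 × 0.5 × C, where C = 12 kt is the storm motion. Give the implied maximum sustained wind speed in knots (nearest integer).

135 kt

ΔP = 1008 − 891 = 117 hPa.
117^0.638 ≈ 20.869.
V ≈ 6 × 20.869 ≈ 125.2 kt.
Translation term: 1.6 × 0.5 × 12 = 9.6 kt.
Corrected V ≈ 134.8 kt → 135 kt.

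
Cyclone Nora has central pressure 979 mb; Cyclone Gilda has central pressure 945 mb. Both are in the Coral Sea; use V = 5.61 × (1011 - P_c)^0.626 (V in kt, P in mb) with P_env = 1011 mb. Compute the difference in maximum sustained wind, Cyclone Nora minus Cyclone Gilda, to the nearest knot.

-28 kt

Cyclone Nora: ΔP = 32; V ≈ 5.61 × 32^0.626 ≈ 49.11 kt.
Cyclone Gilda: ΔP = 66; V ≈ 5.61 × 66^0.626 ≈ 77.27 kt.
Difference ≈ 49.11 − 77.27 = -28.16 → -28 kt.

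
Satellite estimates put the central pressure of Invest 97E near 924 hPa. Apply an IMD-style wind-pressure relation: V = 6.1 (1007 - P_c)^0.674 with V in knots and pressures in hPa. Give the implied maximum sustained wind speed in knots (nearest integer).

ΔP = 1007 − 924 = 83 hPa.
83^0.674 ≈ 19.654.
V ≈ 6.1 × 19.654 ≈ 119.9 kt.

120 kt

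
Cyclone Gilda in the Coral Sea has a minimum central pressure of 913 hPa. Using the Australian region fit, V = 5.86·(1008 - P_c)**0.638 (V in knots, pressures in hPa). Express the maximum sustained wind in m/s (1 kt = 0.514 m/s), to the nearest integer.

55 m/s

ΔP = 1008 − 913 = 95 hPa.
V ≈ 5.86 × 95^0.638 = 5.86 × 18.272 ≈ 107.074 kt.
107.074 × 0.514 ≈ 55.04 m/s → 55 m/s.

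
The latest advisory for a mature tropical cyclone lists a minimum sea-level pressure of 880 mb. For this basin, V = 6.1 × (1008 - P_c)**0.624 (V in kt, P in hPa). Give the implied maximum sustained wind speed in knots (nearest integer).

ΔP = 1008 − 880 = 128 mb.
128^0.624 ≈ 20.649.
V ≈ 6.1 × 20.649 ≈ 126.0 kt.

126 kt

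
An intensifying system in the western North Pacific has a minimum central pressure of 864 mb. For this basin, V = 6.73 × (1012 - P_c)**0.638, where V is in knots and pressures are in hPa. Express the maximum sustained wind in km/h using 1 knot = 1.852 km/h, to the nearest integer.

302 km/h

ΔP = 1012 − 864 = 148 mb.
V ≈ 6.73 × 148^0.638 = 6.73 × 24.245 ≈ 163.171 kt.
163.171 × 1.852 ≈ 302.19 km/h → 302 km/h.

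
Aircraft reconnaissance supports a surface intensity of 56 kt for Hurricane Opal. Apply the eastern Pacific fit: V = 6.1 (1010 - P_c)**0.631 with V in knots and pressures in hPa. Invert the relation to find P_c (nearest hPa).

ΔP = (V / 6.1)^(1/0.631) = (56/6.1)^1.585.
56/6.1 = 9.180; 9.180^1.585 ≈ 33.57 hPa.
P_c = 1010 − 33.57 = 976.43 ≈ 976 hPa.

976 hPa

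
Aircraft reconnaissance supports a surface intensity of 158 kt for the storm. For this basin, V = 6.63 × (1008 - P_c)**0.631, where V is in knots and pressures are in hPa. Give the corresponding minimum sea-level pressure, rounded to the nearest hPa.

ΔP = (V / 6.63)^(1/0.631) = (158/6.63)^1.585.
158/6.63 = 23.831; 23.831^1.585 ≈ 152.22 hPa.
P_c = 1008 − 152.22 = 855.78 ≈ 856 hPa.

856 hPa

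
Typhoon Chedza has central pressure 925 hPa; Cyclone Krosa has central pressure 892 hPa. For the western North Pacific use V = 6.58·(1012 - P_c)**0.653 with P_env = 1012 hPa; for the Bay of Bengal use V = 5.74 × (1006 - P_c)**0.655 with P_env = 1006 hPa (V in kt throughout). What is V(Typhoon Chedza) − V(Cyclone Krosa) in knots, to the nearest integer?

-6 kt

Typhoon Chedza: ΔP = 87; V ≈ 6.58 × 87^0.653 ≈ 121.54 kt.
Cyclone Krosa: ΔP = 114; V ≈ 5.74 × 114^0.655 ≈ 127.70 kt.
Difference ≈ 121.54 − 127.70 = -6.16 → -6 kt.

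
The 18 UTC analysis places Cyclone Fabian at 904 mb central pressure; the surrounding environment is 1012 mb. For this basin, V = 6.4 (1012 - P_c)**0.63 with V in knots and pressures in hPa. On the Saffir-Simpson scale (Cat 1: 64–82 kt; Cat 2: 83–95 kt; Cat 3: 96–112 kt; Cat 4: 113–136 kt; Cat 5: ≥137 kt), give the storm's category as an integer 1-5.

ΔP = 1012 − 904 = 108 mb.
V ≈ 6.4 × 108^0.63 = 6.4 × 19.10 ≈ 122 kt.
122 kt falls in the Category 4 band.

4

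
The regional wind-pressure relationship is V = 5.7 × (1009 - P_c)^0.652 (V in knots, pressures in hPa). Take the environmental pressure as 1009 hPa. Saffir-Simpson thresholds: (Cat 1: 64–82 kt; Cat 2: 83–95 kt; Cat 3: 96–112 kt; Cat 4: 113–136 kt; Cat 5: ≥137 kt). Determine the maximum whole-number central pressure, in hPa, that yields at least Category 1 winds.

Category 1 begins at V = 64 kt.
Required ΔP = (64/5.7)^(1/0.652) = 11.228^1.534 ≈ 40.82 hPa.
P_c ≤ 1009 − 40.82 = 968.18, so the highest integer P_c is 968 hPa.

968 hPa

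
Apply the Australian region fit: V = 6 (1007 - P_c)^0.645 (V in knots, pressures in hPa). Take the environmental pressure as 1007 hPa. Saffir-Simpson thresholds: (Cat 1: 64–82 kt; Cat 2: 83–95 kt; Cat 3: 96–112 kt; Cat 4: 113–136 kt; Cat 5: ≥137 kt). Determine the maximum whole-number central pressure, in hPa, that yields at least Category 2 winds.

Category 2 begins at V = 83 kt.
Required ΔP = (83/6)^(1/0.645) = 13.833^1.550 ≈ 58.73 hPa.
P_c ≤ 1007 − 58.73 = 948.27, so the highest integer P_c is 948 hPa.

948 hPa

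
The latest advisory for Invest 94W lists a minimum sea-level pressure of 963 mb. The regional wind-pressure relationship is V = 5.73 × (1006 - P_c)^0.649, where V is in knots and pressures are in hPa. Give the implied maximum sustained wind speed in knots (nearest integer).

ΔP = 1006 − 963 = 43 mb.
43^0.649 ≈ 11.485.
V ≈ 5.73 × 11.485 ≈ 65.8 kt.

66 kt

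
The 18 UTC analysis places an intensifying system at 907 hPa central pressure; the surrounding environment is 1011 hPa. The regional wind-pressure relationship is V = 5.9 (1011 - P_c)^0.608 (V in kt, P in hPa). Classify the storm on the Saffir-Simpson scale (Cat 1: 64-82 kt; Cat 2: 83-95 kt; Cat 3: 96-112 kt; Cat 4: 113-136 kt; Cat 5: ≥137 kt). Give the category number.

ΔP = 1011 − 907 = 104 hPa.
V ≈ 5.9 × 104^0.608 = 5.9 × 16.84 ≈ 99 kt.
99 kt falls in the Category 3 band.

3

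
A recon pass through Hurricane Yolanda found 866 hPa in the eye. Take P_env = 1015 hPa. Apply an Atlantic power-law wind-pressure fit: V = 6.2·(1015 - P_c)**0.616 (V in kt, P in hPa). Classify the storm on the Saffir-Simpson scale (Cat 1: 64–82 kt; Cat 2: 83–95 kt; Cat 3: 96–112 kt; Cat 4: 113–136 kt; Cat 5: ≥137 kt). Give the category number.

4

ΔP = 1015 − 866 = 149 hPa.
V ≈ 6.2 × 149^0.616 = 6.2 × 21.81 ≈ 135 kt.
135 kt falls in the Category 4 band.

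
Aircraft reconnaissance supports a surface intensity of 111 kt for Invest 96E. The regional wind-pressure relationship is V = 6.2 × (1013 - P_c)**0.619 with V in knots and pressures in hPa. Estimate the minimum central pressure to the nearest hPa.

907 hPa

ΔP = (V / 6.2)^(1/0.619) = (111/6.2)^1.616.
111/6.2 = 17.903; 17.903^1.616 ≈ 105.71 hPa.
P_c = 1013 − 105.71 = 907.29 ≈ 907 hPa.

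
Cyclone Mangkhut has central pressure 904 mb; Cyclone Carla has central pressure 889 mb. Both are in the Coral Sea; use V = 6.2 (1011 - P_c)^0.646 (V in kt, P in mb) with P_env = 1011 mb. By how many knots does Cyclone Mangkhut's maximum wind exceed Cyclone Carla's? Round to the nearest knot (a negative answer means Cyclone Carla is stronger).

-11 kt

Cyclone Mangkhut: ΔP = 107; V ≈ 6.2 × 107^0.646 ≈ 126.87 kt.
Cyclone Carla: ΔP = 122; V ≈ 6.2 × 122^0.646 ≈ 138.10 kt.
Difference ≈ 126.87 − 138.10 = -11.23 → -11 kt.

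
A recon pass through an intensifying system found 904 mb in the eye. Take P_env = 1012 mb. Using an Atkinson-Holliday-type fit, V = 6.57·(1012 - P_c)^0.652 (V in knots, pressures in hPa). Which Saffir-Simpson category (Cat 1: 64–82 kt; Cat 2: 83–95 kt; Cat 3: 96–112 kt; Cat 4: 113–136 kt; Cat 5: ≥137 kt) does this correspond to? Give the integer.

5

ΔP = 1012 − 904 = 108 mb.
V ≈ 6.57 × 108^0.652 = 6.57 × 21.17 ≈ 139 kt.
139 kt falls in the Category 5 band.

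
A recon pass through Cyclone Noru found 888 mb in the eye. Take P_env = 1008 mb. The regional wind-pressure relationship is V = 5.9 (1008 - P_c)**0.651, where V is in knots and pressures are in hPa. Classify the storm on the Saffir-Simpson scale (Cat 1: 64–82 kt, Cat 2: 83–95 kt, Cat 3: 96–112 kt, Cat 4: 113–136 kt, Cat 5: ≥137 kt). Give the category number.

ΔP = 1008 − 888 = 120 mb.
V ≈ 5.9 × 120^0.651 = 5.9 × 22.57 ≈ 133 kt.
133 kt falls in the Category 4 band.

4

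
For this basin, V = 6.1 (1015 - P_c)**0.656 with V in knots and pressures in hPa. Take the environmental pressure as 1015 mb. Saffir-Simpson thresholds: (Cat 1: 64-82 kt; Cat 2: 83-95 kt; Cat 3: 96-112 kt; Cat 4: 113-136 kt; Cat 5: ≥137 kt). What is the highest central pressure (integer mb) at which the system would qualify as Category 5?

Category 5 begins at V = 137 kt.
Required ΔP = (137/6.1)^(1/0.656) = 22.459^1.524 ≈ 114.83 mb.
P_c ≤ 1015 − 114.83 = 900.17, so the highest integer P_c is 900 mb.

900 mb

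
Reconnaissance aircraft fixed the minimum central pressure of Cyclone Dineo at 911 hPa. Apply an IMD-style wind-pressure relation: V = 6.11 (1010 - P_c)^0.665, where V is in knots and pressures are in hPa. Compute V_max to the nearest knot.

130 kt

ΔP = 1010 − 911 = 99 hPa.
99^0.665 ≈ 21.237.
V ≈ 6.11 × 21.237 ≈ 129.8 kt.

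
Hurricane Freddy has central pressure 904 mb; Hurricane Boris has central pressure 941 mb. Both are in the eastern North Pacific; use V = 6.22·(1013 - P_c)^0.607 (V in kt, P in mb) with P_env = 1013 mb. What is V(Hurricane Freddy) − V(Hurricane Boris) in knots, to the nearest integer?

Hurricane Freddy: ΔP = 109; V ≈ 6.22 × 109^0.607 ≈ 107.28 kt.
Hurricane Boris: ΔP = 72; V ≈ 6.22 × 72^0.607 ≈ 83.40 kt.
Difference ≈ 107.28 − 83.40 = 23.88 → 24 kt.

24 kt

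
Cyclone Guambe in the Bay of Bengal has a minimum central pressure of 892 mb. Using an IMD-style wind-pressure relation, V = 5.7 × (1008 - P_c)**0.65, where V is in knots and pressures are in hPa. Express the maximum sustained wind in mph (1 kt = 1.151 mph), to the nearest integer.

144 mph

ΔP = 1008 − 892 = 116 mb.
V ≈ 5.7 × 116^0.65 = 5.7 × 21.973 ≈ 125.249 kt.
125.249 × 1.151 ≈ 144.16 mph → 144 mph.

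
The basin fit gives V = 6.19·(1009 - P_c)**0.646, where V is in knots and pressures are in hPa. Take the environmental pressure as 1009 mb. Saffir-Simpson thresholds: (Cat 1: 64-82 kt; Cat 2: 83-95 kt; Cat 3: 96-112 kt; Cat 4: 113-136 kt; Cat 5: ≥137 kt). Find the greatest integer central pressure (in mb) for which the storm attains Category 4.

Category 4 begins at V = 113 kt.
Required ΔP = (113/6.19)^(1/0.646) = 18.255^1.548 ≈ 89.66 mb.
P_c ≤ 1009 − 89.66 = 919.34, so the highest integer P_c is 919 mb.

919 mb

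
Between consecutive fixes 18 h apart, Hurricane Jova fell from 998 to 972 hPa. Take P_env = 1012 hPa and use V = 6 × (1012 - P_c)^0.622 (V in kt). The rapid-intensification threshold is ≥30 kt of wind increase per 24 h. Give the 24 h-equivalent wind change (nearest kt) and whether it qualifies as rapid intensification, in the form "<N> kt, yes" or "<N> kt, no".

38 kt, yes

V₁: ΔP = 14, V ≈ 6 × 14^0.622 ≈ 30.98 kt.
V₂: ΔP = 40, V ≈ 6 × 40^0.622 ≈ 59.52 kt.
ΔV over 18 h = 28.54 kt → 24 h equivalent = 28.54 × 24/18 ≈ 38.05 kt.
38 kt ≥ 30 kt ⇒ rapid intensification.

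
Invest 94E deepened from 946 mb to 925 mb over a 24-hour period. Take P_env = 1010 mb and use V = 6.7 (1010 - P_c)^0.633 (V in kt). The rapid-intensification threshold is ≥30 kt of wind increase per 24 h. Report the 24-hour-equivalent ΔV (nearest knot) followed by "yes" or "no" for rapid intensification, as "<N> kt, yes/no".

18 kt, no

V₁: ΔP = 64, V ≈ 6.7 × 64^0.633 ≈ 93.19 kt.
V₂: ΔP = 85, V ≈ 6.7 × 85^0.633 ≈ 111.53 kt.
ΔV over 24 h = 18.34 kt → 24 h equivalent = 18.34 × 24/24 ≈ 18.34 kt.
18 kt < 30 kt ⇒ not rapid intensification.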